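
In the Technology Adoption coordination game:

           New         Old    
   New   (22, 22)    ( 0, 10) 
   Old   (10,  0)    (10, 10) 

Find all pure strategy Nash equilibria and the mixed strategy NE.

Pure NE: (New, New) and (Old, Old); Mixed NE: p = 0.4545, q = 0.4545

Work:
Check pure NE:
(New, New): (22, 22) - no unilateral deviation beneficial
(Old, Old): (10, 10) - no unilateral deviation beneficial
Mixed NE: P1 plays New with p = 0.4545, P2 plays New with q = 0.4545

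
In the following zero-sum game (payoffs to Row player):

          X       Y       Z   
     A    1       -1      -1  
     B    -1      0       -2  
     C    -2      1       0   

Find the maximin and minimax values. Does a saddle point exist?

Maximin = -1, Minimax = 0, Saddle: False

Work:
Row minimums: [-1, -2, -2] → maximin = -1
Column maximums: [1, 1, 0] → minimax = 0
No saddle point (maximin ≠ minimax). Mixed strategy needed.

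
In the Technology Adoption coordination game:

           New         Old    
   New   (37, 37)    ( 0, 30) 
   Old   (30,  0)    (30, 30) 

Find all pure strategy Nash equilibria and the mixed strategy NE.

Pure NE: (New, New) and (Old, Old); Mixed NE: p = 0.8108, q = 0.8108

Work:
Check pure NE:
(New, New): (37, 37) - no unilateral deviation beneficial
(Old, Old): (30, 30) - no unilateral deviation beneficial
Mixed NE: P1 plays New with p = 0.8108, P2 plays New with q = 0.8108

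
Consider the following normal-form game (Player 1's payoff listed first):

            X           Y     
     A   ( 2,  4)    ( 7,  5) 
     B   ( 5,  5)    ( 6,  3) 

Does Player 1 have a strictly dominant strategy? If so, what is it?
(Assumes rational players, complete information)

No strictly dominant strategy exists for Player 1

Work:
A strategy strictly dominates another if it gives a strictly higher payoff against every opponent action. Compare each pair of P1's strategies column-by-column:
  A vs B: [2 vs 5, 7 vs 6] → A does not strictly dominate B (column X: 2 ≤ 5)
  B vs A: [5 vs 2, 6 vs 7] → B does not strictly dominate A (column Y: 6 ≤ 7)
No single strategy strictly dominates all others → no strictly dominant strategy.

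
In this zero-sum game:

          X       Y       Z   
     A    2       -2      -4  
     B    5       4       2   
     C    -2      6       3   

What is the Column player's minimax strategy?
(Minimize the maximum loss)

Column should play Z, value = 3

Work:
Column player minimizes Row's maximum payoff:
Column X: max payoff to Row = 5
Column Y: max payoff to Row = 6
Column Z: max payoff to Row = 3
Minimum is 3, achieved by column Z.
Minimax strategy: Z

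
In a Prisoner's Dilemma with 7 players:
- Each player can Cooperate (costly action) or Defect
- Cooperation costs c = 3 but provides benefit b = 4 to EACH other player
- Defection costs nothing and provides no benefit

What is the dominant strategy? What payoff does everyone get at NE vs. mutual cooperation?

Dominant: Defect; NE payoff = 0; Coop payoff = 21

Work:
Defect dominates (saves cost c = 3, benefit to others is external)
NE: All defect → everyone gets 0
If all cooperate: each receives (6)×4 - 3 = 21
Social dilemma: 21 > 0 but NE gives 0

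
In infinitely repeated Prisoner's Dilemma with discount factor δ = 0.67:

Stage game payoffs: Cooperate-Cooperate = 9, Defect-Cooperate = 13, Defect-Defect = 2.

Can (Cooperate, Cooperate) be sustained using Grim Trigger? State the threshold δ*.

δ* = 0.3636; since δ = 0.67 ≥ 0.3636, cooperation can be sustained

Work:
For Grim Trigger:
Cooperate forever: 9/(1-δ)
Defect then punished: 13 + 2·δ/(1-δ)
Need: 9/(1-δ) ≥ 13 + 2·δ/(1-δ)
Solving: δ ≥ (T-R)/(T-P) = (13-9)/(13-2) = 0.3636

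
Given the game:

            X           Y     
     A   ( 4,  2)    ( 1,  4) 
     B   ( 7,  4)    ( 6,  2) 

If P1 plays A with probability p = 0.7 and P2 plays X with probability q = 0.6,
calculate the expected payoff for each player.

E[P1] = 3.94, E[P2] = 2.92

Work:
E[P1] = p·q·π₁(A,X) + p·(1-q)·π₁(A,Y) + (1-p)·q·π₁(B,X) + (1-p)·(1-q)·π₁(B,Y)
= 0.7·0.6·4 + 0.7·0.4·1 + 0.3·0.6·7 + 0.3·0.4·6
= 3.94

E[P2] = 2.92 (similar calculation)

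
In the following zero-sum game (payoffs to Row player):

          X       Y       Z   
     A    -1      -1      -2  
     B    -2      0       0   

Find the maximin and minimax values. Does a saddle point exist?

Maximin = -2, Minimax = -1, Saddle: False

Work:
Row minimums: [-2, -2] → maximin = -2
Column maximums: [-1, 0, 0] → minimax = -1
No saddle point (maximin ≠ minimax). Mixed strategy needed.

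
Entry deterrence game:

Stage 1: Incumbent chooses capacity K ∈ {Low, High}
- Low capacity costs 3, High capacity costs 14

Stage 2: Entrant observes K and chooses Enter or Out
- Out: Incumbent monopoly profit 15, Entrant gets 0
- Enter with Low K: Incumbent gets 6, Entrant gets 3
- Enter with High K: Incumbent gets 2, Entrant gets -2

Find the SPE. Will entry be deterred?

SPE: (Low, Enter|Low, Out|High); Entry not deterred. Incumbent net profit = 3, Entrant gets 3

Work:
After Low K: Entrant enters (3 > 0)
After High K: Entrant stays out (-2 < 0)
Incumbent: Low → 6−3=3, High → 15−14=1
Incumbent chooses Low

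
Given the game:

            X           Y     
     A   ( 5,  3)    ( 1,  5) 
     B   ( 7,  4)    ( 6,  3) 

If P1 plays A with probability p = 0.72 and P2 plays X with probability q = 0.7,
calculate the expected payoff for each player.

E[P1] = 4.612, E[P2] = 3.628

Work:
E[P1] = p·q·π₁(A,X) + p·(1-q)·π₁(A,Y) + (1-p)·q·π₁(B,X) + (1-p)·(1-q)·π₁(B,Y)
= 0.72·0.7·5 + 0.72·0.3·1 + 0.28·0.7·7 + 0.28·0.3·6
= 4.612

E[P2] = 3.628 (similar calculation)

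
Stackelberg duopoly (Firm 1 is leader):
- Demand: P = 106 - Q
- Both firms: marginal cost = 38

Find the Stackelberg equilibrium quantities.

q₁* (leader) = 34.0, q₂* (follower) = 17.0

Work:
Follower's reaction: q₂ = (a - c - q₁)/2
Leader substitutes: π₁ = q₁·(a - q₁ - (a-c-q₁)/2 - c)
FOC: q₁* = (106 - 38)/2 = 34.00
Then: q₂* = (106 - 38 - 34.0)/2 = 17.00
Leader has first-mover advantage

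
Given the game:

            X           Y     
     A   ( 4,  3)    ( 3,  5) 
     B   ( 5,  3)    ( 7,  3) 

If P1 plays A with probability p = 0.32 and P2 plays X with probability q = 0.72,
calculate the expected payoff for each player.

E[P1] = 4.9712, E[P2] = 3.1792

Work:
E[P1] = p·q·π₁(A,X) + p·(1-q)·π₁(A,Y) + (1-p)·q·π₁(B,X) + (1-p)·(1-q)·π₁(B,Y)
= 0.32·0.72·4 + 0.32·0.28·3 + 0.68·0.72·5 + 0.68·0.28·7
= 4.9712

E[P2] = 3.1792 (similar calculation)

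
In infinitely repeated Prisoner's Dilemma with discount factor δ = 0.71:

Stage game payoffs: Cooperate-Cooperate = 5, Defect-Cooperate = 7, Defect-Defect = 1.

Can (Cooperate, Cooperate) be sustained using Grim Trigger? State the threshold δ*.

δ* = 0.3333; since δ = 0.71 ≥ 0.3333, cooperation can be sustained

Work:
For Grim Trigger:
Cooperate forever: 5/(1-δ)
Defect then punished: 7 + 1·δ/(1-δ)
Need: 5/(1-δ) ≥ 7 + 1·δ/(1-δ)
Solving: δ ≥ (T-R)/(T-P) = (7-5)/(7-1) = 0.3333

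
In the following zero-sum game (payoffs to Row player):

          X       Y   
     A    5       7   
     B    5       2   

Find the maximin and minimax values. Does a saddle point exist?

Maximin = 5, Minimax = 5, Saddle: True

Work:
Row minimums: [5, 2] → maximin = 5
Column maximums: [5, 7] → minimax = 5
Saddle point exists! Game value = 5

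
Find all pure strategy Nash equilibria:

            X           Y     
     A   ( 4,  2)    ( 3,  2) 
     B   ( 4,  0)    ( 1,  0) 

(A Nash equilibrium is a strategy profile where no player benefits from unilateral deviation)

Nash equilibrium: (A, X), (A, Y), (B, X)

Work:
Best responses:
  P1 vs X: payoffs [4, 4] → best response A/B (payoff 4)
  P1 vs Y: payoffs [3, 1] → best response A (payoff 3)
  P2 vs A: payoffs [2, 2] → best response X/Y (payoff 2)
  P2 vs B: payoffs [0, 0] → best response X/Y (payoff 0)
Mutual best responses: (A,X), (A,Y), (B,X) → Nash equilibria.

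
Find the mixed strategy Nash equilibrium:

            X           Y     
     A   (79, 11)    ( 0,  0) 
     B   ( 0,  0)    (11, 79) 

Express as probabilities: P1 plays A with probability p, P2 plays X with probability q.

p = 0.8778, q = 0.1222

Work:
Find probabilities that make opponent indifferent:
P2 chooses q to make P1 indifferent between A and B
P1 chooses p to make P2 indifferent between X and Y
Mixed NE: P1 plays (A: 0.8778, B: 0.1222), P2 plays (X: 0.1222, Y: 0.8778)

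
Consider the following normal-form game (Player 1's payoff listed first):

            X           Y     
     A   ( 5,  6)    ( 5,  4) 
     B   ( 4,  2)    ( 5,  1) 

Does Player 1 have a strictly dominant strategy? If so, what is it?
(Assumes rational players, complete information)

No strictly dominant strategy exists for Player 1

Work:
A strategy strictly dominates another if it gives a strictly higher payoff against every opponent action. Compare each pair of P1's strategies column-by-column:
  A vs B: [5 vs 4, 5 vs 5] → A does not strictly dominate B (column Y: 5 ≤ 5)
  B vs A: [4 vs 5, 5 vs 5] → B does not strictly dominate A (column X: 4 ≤ 5)
No single strategy strictly dominates all others → no strictly dominant strategy.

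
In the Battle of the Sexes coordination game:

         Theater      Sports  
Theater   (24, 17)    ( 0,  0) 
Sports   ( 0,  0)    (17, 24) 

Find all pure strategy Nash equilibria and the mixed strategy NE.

Pure NE: (Theater, Theater) and (Sports, Sports); Mixed NE: p = 0.5854, q = 0.4146

Work:
Check pure NE:
(Theater, Theater): (24, 17) - no unilateral deviation beneficial
(Sports, Sports): (17, 24) - no unilateral deviation beneficial
Mixed NE: P1 plays Theater with p = 0.5854, P2 plays Theater with q = 0.4146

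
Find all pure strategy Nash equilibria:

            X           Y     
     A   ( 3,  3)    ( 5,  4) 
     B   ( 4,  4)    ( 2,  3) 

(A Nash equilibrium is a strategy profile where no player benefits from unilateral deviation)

Nash equilibrium: (A, Y), (B, X)

Work:
Best responses:
  P1 vs X: payoffs [3, 4] → best response B (payoff 4)
  P1 vs Y: payoffs [5, 2] → best response A (payoff 5)
  P2 vs A: payoffs [3, 4] → best response Y (payoff 4)
  P2 vs B: payoffs [4, 3] → best response X (payoff 4)
Mutual best responses: (A,Y), (B,X) → Nash equilibria.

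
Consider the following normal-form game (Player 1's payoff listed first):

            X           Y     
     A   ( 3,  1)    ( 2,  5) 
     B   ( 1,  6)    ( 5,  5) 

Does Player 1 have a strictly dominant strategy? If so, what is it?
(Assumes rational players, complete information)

No strictly dominant strategy exists for Player 1

Work:
A strategy strictly dominates another if it gives a strictly higher payoff against every opponent action. Compare each pair of P1's strategies column-by-column:
  A vs B: [3 vs 1, 2 vs 5] → A does not strictly dominate B (column Y: 2 ≤ 5)
  B vs A: [1 vs 3, 5 vs 2] → B does not strictly dominate A (column X: 1 ≤ 3)
No single strategy strictly dominates all others → no strictly dominant strategy.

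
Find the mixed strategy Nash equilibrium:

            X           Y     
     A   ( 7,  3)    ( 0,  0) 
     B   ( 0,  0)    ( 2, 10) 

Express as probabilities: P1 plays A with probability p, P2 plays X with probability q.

p = 0.7692, q = 0.2222

Work:
Find probabilities that make opponent indifferent:
P2 chooses q to make P1 indifferent between A and B
P1 chooses p to make P2 indifferent between X and Y
Mixed NE: P1 plays (A: 0.7692, B: 0.2308), P2 plays (X: 0.2222, Y: 0.7778)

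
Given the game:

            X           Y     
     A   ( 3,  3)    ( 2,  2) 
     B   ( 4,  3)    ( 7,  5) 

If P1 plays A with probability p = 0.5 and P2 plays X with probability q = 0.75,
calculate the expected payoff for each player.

E[P1] = 3.75, E[P2] = 3.125

Work:
E[P1] = p·q·π₁(A,X) + p·(1-q)·π₁(A,Y) + (1-p)·q·π₁(B,X) + (1-p)·(1-q)·π₁(B,Y)
= 0.5·0.75·3 + 0.5·0.25·2 + 0.5·0.75·4 + 0.5·0.25·7
= 3.75

E[P2] = 3.125 (similar calculation)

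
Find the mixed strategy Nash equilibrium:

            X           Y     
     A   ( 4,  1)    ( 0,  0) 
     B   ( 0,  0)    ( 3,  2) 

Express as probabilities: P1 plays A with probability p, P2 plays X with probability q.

p = 0.6667, q = 0.4286

Work:
Find probabilities that make opponent indifferent:
P2 chooses q to make P1 indifferent between A and B
P1 chooses p to make P2 indifferent between X and Y
Mixed NE: P1 plays (A: 0.6667, B: 0.3333), P2 plays (X: 0.4286, Y: 0.5714)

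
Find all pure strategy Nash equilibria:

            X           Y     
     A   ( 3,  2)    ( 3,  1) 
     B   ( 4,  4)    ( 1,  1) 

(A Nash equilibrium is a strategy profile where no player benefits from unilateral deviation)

Nash equilibrium: (B, X)

Work:
Best responses:
  P1 vs X: payoffs [3, 4] → best response B (payoff 4)
  P1 vs Y: payoffs [3, 1] → best response A (payoff 3)
  P2 vs A: payoffs [2, 1] → best response X (payoff 2)
  P2 vs B: payoffs [4, 1] → best response X (payoff 4)
Mutual best responses: (B,X) → Nash equilibria.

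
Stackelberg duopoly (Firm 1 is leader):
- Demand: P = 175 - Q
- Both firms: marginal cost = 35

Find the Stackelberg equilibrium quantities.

q₁* (leader) = 70.0, q₂* (follower) = 35.0

Work:
Follower's reaction: q₂ = (a - c - q₁)/2
Leader substitutes: π₁ = q₁·(a - q₁ - (a-c-q₁)/2 - c)
FOC: q₁* = (175 - 35)/2 = 70.00
Then: q₂* = (175 - 35 - 70.0)/2 = 35.00
Leader has first-mover advantage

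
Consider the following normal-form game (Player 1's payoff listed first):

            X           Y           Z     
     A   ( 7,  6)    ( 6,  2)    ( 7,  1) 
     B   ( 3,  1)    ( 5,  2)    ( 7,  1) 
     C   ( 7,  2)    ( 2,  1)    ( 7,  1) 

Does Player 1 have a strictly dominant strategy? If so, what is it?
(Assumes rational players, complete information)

No strictly dominant strategy exists for Player 1

Work:
A strategy strictly dominates another if it gives a strictly higher payoff against every opponent action. Compare each pair of P1's strategies column-by-column:
  A vs B: [7 vs 3, 6 vs 5, 7 vs 7] → A does not strictly dominate B (column Z: 7 ≤ 7)
  A vs C: [7 vs 7, 6 vs 2, 7 vs 7] → A does not strictly dominate C (column X: 7 ≤ 7)
  B vs A: [3 vs 7, 5 vs 6, 7 vs 7] → B does not strictly dominate A (column X: 3 ≤ 7)
  B vs C: [3 vs 7, 5 vs 2, 7 vs 7] → B does not strictly dominate C (column X: 3 ≤ 7)
  C vs A: [7 vs 7, 2 vs 6, 7 vs 7] → C does not strictly dominate A (column X: 7 ≤ 7)
  C vs B: [7 vs 3, 2 vs 5, 7 vs 7] → C does not strictly dominate B (column Y: 2 ≤ 5)
No single strategy strictly dominates all others → no strictly dominant strategy.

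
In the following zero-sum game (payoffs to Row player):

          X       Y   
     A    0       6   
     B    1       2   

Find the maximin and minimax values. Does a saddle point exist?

Maximin = 1, Minimax = 1, Saddle: True

Work:
Row minimums: [0, 1] → maximin = 1
Column maximums: [1, 6] → minimax = 1
Saddle point exists! Game value = 1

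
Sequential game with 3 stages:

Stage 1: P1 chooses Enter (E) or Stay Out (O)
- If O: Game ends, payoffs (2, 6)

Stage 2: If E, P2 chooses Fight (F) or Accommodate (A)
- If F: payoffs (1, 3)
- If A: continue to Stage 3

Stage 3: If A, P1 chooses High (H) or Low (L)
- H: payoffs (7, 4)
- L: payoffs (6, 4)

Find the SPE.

SPE: (E, A, H); Outcome (7, 4)

Work:
Stage 3: P1 chooses H (7 vs 6)
Stage 2: P2: F->3, A->4 (anticipating H). Choose A
Stage 1: P1: O->2, E->7 (anticipating A, H). Choose E
SPE path: E -> A -> H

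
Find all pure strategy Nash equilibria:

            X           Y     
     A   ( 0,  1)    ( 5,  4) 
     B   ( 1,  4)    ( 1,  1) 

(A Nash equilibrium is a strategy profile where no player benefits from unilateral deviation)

Nash equilibrium: (A, Y), (B, X)

Work:
Best responses:
  P1 vs X: payoffs [0, 1] → best response B (payoff 1)
  P1 vs Y: payoffs [5, 1] → best response A (payoff 5)
  P2 vs A: payoffs [1, 4] → best response Y (payoff 4)
  P2 vs B: payoffs [4, 1] → best response X (payoff 4)
Mutual best responses: (A,Y), (B,X) → Nash equilibria.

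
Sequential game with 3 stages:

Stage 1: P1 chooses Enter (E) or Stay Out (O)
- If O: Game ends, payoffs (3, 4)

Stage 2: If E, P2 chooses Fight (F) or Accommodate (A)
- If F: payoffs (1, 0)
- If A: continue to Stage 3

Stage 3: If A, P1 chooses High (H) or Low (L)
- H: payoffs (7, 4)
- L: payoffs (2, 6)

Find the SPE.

SPE: (E, A, H); Outcome (7, 4)

Work:
Stage 3: P1 chooses H (7 vs 2)
Stage 2: P2: F->0, A->4 (anticipating H). Choose A
Stage 1: P1: O->3, E->7 (anticipating A, H). Choose E
SPE path: E -> A -> H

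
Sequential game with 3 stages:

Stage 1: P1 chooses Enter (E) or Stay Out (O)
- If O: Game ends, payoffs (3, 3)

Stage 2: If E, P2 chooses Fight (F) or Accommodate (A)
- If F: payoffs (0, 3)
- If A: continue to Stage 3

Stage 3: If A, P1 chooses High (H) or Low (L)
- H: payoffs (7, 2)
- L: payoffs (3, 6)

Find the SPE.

SPE: (O, F, H); Outcome (3, 3)

Work:
Stage 3: P1 chooses H (7 vs 3)
Stage 2: P2: F->3, A->2 (anticipating H). Choose F
Stage 1: P1: O->3, E->0 (anticipating F, H). Choose O
SPE path: O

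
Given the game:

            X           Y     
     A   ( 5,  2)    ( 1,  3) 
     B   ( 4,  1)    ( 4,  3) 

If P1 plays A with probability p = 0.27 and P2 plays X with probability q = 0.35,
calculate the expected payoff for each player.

E[P1] = 3.568, E[P2] = 2.3945

Work:
E[P1] = p·q·π₁(A,X) + p·(1-q)·π₁(A,Y) + (1-p)·q·π₁(B,X) + (1-p)·(1-q)·π₁(B,Y)
= 0.27·0.35·5 + 0.27·0.65·1 + 0.73·0.35·4 + 0.73·0.65·4
= 3.568

E[P2] = 2.3945 (similar calculation)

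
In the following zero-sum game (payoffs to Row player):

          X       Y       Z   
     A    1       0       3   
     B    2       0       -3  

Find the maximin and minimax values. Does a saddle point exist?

Maximin = 0, Minimax = 0, Saddle: True

Work:
Row minimums: [0, -3] → maximin = 0
Column maximums: [2, 0, 3] → minimax = 0
Saddle point exists! Game value = 0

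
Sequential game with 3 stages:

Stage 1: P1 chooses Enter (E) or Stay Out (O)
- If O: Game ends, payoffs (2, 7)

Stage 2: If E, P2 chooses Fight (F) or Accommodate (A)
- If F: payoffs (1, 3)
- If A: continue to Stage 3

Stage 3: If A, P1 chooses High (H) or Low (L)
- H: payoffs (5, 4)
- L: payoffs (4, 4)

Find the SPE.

SPE: (E, A, H); Outcome (5, 4)

Work:
Stage 3: P1 chooses H (5 vs 4)
Stage 2: P2: F->3, A->4 (anticipating H). Choose A
Stage 1: P1: O->2, E->5 (anticipating A, H). Choose E
SPE path: E -> A -> H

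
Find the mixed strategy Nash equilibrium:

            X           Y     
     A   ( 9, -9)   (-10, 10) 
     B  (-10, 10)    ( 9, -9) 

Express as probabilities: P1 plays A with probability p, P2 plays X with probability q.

p = 0.5, q = 0.5

Work:
Find probabilities that make opponent indifferent:
P2 chooses q to make P1 indifferent between A and B
P1 chooses p to make P2 indifferent between X and Y
Mixed NE: P1 plays (A: 0.5, B: 0.5), P2 plays (X: 0.5, Y: 0.5)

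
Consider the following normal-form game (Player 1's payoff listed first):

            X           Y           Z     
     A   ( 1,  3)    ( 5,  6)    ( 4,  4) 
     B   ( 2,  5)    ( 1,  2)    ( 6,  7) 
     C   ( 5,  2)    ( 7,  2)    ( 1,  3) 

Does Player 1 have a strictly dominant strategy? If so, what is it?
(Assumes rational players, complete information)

No strictly dominant strategy exists for Player 1

Work:
A strategy strictly dominates another if it gives a strictly higher payoff against every opponent action. Compare each pair of P1's strategies column-by-column:
  A vs B: [1 vs 2, 5 vs 1, 4 vs 6] → A does not strictly dominate B (column X: 1 ≤ 2)
  A vs C: [1 vs 5, 5 vs 7, 4 vs 1] → A does not strictly dominate C (column X: 1 ≤ 5)
  B vs A: [2 vs 1, 1 vs 5, 6 vs 4] → B does not strictly dominate A (column Y: 1 ≤ 5)
  B vs C: [2 vs 5, 1 vs 7, 6 vs 1] → B does not strictly dominate C (column X: 2 ≤ 5)
  C vs A: [5 vs 1, 7 vs 5, 1 vs 4] → C does not strictly dominate A (column Z: 1 ≤ 4)
  C vs B: [5 vs 2, 7 vs 1, 1 vs 6] → C does not strictly dominate B (column Z: 1 ≤ 6)
No single strategy strictly dominates all others → no strictly dominant strategy.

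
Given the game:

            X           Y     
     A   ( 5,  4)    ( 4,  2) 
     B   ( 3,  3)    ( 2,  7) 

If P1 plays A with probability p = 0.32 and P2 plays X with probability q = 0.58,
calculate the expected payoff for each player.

E[P1] = 3.22, E[P2] = 4.1936

Work:
E[P1] = p·q·π₁(A,X) + p·(1-q)·π₁(A,Y) + (1-p)·q·π₁(B,X) + (1-p)·(1-q)·π₁(B,Y)
= 0.32·0.58·5 + 0.32·0.42·4 + 0.68·0.58·3 + 0.68·0.42·2
= 3.22

E[P2] = 4.1936 (similar calculation)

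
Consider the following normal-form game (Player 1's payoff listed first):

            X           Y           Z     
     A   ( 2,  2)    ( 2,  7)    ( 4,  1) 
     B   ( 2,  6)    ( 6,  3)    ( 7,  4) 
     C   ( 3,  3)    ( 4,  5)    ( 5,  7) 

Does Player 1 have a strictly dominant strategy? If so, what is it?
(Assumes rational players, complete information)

No strictly dominant strategy exists for Player 1

Work:
A strategy strictly dominates another if it gives a strictly higher payoff against every opponent action. Compare each pair of P1's strategies column-by-column:
  A vs B: [2 vs 2, 2 vs 6, 4 vs 7] → A does not strictly dominate B (column X: 2 ≤ 2)
  A vs C: [2 vs 3, 2 vs 4, 4 vs 5] → A does not strictly dominate C (column X: 2 ≤ 3)
  B vs A: [2 vs 2, 6 vs 2, 7 vs 4] → B does not strictly dominate A (column X: 2 ≤ 2)
  B vs C: [2 vs 3, 6 vs 4, 7 vs 5] → B does not strictly dominate C (column X: 2 ≤ 3)
  C vs A: [3 vs 2, 4 vs 2, 5 vs 4] → C strictly dominates A
  C vs B: [3 vs 2, 4 vs 6, 5 vs 7] → C does not strictly dominate B (column Y: 4 ≤ 6)
No single strategy strictly dominates all others → no strictly dominant strategy.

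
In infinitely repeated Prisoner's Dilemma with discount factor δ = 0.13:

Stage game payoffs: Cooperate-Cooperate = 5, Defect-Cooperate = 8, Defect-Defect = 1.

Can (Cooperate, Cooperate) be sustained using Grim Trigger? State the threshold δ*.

δ* = 0.4286; since δ = 0.13 < 0.4286, cooperation cannot be sustained

Work:
For Grim Trigger:
Cooperate forever: 5/(1-δ)
Defect then punished: 8 + 1·δ/(1-δ)
Need: 5/(1-δ) ≥ 8 + 1·δ/(1-δ)
Solving: δ ≥ (T-R)/(T-P) = (8-5)/(8-1) = 0.4286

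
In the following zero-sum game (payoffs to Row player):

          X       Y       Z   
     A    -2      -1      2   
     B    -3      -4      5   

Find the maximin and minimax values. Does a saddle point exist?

Maximin = -2, Minimax = -2, Saddle: True

Work:
Row minimums: [-2, -4] → maximin = -2
Column maximums: [-2, -1, 5] → minimax = -2
Saddle point exists! Game value = -2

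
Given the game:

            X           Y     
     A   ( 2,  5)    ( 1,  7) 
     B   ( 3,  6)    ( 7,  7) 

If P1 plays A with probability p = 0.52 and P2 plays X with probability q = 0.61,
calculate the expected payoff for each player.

E[P1] = 3.026, E[P2] = 6.0728

Work:
E[P1] = p·q·π₁(A,X) + p·(1-q)·π₁(A,Y) + (1-p)·q·π₁(B,X) + (1-p)·(1-q)·π₁(B,Y)
= 0.52·0.61·2 + 0.52·0.39·1 + 0.48·0.61·3 + 0.48·0.39·7
= 3.026

E[P2] = 6.0728 (similar calculation)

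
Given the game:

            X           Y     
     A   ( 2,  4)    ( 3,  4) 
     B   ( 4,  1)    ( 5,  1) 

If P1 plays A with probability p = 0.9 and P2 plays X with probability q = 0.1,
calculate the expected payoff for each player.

E[P1] = 3.1, E[P2] = 3.7

Work:
E[P1] = p·q·π₁(A,X) + p·(1-q)·π₁(A,Y) + (1-p)·q·π₁(B,X) + (1-p)·(1-q)·π₁(B,Y)
= 0.9·0.1·2 + 0.9·0.9·3 + 0.1·0.1·4 + 0.1·0.9·5
= 3.1

E[P2] = 3.7 (similar calculation)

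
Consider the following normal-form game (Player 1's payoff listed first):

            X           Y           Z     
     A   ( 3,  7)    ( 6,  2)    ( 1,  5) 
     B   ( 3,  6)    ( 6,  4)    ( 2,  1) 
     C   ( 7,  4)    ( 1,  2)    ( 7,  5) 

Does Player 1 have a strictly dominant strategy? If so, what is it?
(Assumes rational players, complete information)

No strictly dominant strategy exists for Player 1

Work:
A strategy strictly dominates another if it gives a strictly higher payoff against every opponent action. Compare each pair of P1's strategies column-by-column:
  A vs B: [3 vs 3, 6 vs 6, 1 vs 2] → A does not strictly dominate B (column X: 3 ≤ 3)
  A vs C: [3 vs 7, 6 vs 1, 1 vs 7] → A does not strictly dominate C (column X: 3 ≤ 7)
  B vs A: [3 vs 3, 6 vs 6, 2 vs 1] → B does not strictly dominate A (column X: 3 ≤ 3)
  B vs C: [3 vs 7, 6 vs 1, 2 vs 7] → B does not strictly dominate C (column X: 3 ≤ 7)
  C vs A: [7 vs 3, 1 vs 6, 7 vs 1] → C does not strictly dominate A (column Y: 1 ≤ 6)
  C vs B: [7 vs 3, 1 vs 6, 7 vs 2] → C does not strictly dominate B (column Y: 1 ≤ 6)
No single strategy strictly dominates all others → no strictly dominant strategy.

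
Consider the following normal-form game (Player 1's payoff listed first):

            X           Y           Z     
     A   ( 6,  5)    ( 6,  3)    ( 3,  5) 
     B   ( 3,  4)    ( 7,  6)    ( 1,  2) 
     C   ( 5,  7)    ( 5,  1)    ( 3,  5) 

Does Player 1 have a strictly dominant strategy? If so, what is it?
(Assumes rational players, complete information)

No strictly dominant strategy exists for Player 1

Work:
A strategy strictly dominates another if it gives a strictly higher payoff against every opponent action. Compare each pair of P1's strategies column-by-column:
  A vs B: [6 vs 3, 6 vs 7, 3 vs 1] → A does not strictly dominate B (column Y: 6 ≤ 7)
  A vs C: [6 vs 5, 6 vs 5, 3 vs 3] → A does not strictly dominate C (column Z: 3 ≤ 3)
  B vs A: [3 vs 6, 7 vs 6, 1 vs 3] → B does not strictly dominate A (column X: 3 ≤ 6)
  B vs C: [3 vs 5, 7 vs 5, 1 vs 3] → B does not strictly dominate C (column X: 3 ≤ 5)
  C vs A: [5 vs 6, 5 vs 6, 3 vs 3] → C does not strictly dominate A (column X: 5 ≤ 6)
  C vs B: [5 vs 3, 5 vs 7, 3 vs 1] → C does not strictly dominate B (column Y: 5 ≤ 7)
No single strategy strictly dominates all others → no strictly dominant strategy.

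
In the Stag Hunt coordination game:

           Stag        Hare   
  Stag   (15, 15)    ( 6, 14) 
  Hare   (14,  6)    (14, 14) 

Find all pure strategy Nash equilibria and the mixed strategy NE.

Pure NE: (Stag, Stag) and (Hare, Hare); Mixed NE: p = 0.8889, q = 0.8889

Work:
Check pure NE:
(Stag, Stag): (15, 15) - no unilateral deviation beneficial
(Hare, Hare): (14, 14) - no unilateral deviation beneficial
Mixed NE: P1 plays Stag with p = 0.8889, P2 plays Stag with q = 0.8889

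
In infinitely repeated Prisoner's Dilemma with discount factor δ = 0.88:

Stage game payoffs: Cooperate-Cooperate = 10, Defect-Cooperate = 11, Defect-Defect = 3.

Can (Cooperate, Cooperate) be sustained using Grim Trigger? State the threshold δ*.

δ* = 0.125; since δ = 0.88 ≥ 0.125, cooperation can be sustained

Work:
For Grim Trigger:
Cooperate forever: 10/(1-δ)
Defect then punished: 11 + 3·δ/(1-δ)
Need: 10/(1-δ) ≥ 11 + 3·δ/(1-δ)
Solving: δ ≥ (T-R)/(T-P) = (11-10)/(11-3) = 0.125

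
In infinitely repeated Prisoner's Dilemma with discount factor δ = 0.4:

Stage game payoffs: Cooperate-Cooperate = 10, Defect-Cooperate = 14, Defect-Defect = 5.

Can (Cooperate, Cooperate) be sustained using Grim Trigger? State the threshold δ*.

δ* = 0.4444; since δ = 0.4 < 0.4444, cooperation cannot be sustained

Work:
For Grim Trigger:
Cooperate forever: 10/(1-δ)
Defect then punished: 14 + 5·δ/(1-δ)
Need: 10/(1-δ) ≥ 14 + 5·δ/(1-δ)
Solving: δ ≥ (T-R)/(T-P) = (14-10)/(14-5) = 0.4444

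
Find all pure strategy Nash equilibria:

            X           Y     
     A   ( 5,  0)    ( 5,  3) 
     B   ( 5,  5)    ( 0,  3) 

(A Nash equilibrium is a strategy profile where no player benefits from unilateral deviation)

Nash equilibrium: (A, Y), (B, X)

Work:
Best responses:
  P1 vs X: payoffs [5, 5] → best response A/B (payoff 5)
  P1 vs Y: payoffs [5, 0] → best response A (payoff 5)
  P2 vs A: payoffs [0, 3] → best response Y (payoff 3)
  P2 vs B: payoffs [5, 3] → best response X (payoff 5)
Mutual best responses: (A,Y), (B,X) → Nash equilibria.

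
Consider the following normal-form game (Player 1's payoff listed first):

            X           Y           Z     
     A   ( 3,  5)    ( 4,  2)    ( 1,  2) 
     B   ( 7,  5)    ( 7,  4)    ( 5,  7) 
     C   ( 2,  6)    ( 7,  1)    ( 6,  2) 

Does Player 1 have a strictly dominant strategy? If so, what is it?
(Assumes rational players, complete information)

No strictly dominant strategy exists for Player 1

Work:
A strategy strictly dominates another if it gives a strictly higher payoff against every opponent action. Compare each pair of P1's strategies column-by-column:
  A vs B: [3 vs 7, 4 vs 7, 1 vs 5] → A does not strictly dominate B (column X: 3 ≤ 7)
  A vs C: [3 vs 2, 4 vs 7, 1 vs 6] → A does not strictly dominate C (column Y: 4 ≤ 7)
  B vs A: [7 vs 3, 7 vs 4, 5 vs 1] → B strictly dominates A
  B vs C: [7 vs 2, 7 vs 7, 5 vs 6] → B does not strictly dominate C (column Y: 7 ≤ 7)
  C vs A: [2 vs 3, 7 vs 4, 6 vs 1] → C does not strictly dominate A (column X: 2 ≤ 3)
  C vs B: [2 vs 7, 7 vs 7, 6 vs 5] → C does not strictly dominate B (column X: 2 ≤ 7)
No single strategy strictly dominates all others → no strictly dominant strategy.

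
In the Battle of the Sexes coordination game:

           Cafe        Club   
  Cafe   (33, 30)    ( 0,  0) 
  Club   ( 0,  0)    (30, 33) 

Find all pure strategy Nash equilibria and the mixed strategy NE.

Pure NE: (Cafe, Cafe) and (Club, Club); Mixed NE: p = 0.5238, q = 0.4762

Work:
Check pure NE:
(Cafe, Cafe): (33, 30) - no unilateral deviation beneficial
(Club, Club): (30, 33) - no unilateral deviation beneficial
Mixed NE: P1 plays Cafe with p = 0.5238, P2 plays Cafe with q = 0.4762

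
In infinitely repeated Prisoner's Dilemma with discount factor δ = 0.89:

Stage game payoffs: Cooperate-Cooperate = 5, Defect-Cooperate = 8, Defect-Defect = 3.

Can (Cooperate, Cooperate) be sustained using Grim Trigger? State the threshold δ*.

δ* = 0.6; since δ = 0.89 ≥ 0.6, cooperation can be sustained

Work:
For Grim Trigger:
Cooperate forever: 5/(1-δ)
Defect then punished: 8 + 3·δ/(1-δ)
Need: 5/(1-δ) ≥ 8 + 3·δ/(1-δ)
Solving: δ ≥ (T-R)/(T-P) = (8-5)/(8-3) = 0.6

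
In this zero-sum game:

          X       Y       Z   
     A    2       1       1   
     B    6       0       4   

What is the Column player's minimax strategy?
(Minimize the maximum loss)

Column should play Y, value = 1

Work:
Column player minimizes Row's maximum payoff:
Column X: max payoff to Row = 6
Column Y: max payoff to Row = 1
Column Z: max payoff to Row = 4
Minimum is 1, achieved by column Y.
Minimax strategy: Y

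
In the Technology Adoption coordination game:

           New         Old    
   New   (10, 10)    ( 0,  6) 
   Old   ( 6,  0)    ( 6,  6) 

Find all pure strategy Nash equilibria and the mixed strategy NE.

Pure NE: (New, New) and (Old, Old); Mixed NE: p = 0.6, q = 0.6

Work:
Check pure NE:
(New, New): (10, 10) - no unilateral deviation beneficial
(Old, Old): (6, 6) - no unilateral deviation beneficial
Mixed NE: P1 plays New with p = 0.6, P2 plays New with q = 0.6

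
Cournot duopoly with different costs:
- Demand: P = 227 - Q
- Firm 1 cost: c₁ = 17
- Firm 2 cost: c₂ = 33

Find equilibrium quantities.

q₁* = 75.33, q₂* = 59.33

Work:
Reaction: q₁ = (227 - 17 - q₂)/2
Reaction: q₂ = (227 - 33 - q₁)/2
Solve simultaneously:
q₁* = (227 - 2×17 + 33)/3 = 75.33
q₂* = (227 - 2×33 + 17)/3 = 59.33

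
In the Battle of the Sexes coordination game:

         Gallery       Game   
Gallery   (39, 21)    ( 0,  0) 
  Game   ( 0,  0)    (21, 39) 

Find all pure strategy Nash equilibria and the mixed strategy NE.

Pure NE: (Gallery, Gallery) and (Game, Game); Mixed NE: p = 0.65, q = 0.35

Work:
Check pure NE:
(Gallery, Gallery): (39, 21) - no unilateral deviation beneficial
(Game, Game): (21, 39) - no unilateral deviation beneficial
Mixed NE: P1 plays Gallery with p = 0.65, P2 plays Gallery with q = 0.35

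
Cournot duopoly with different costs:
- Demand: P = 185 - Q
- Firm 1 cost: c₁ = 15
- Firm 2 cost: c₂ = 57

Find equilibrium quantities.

q₁* = 70.67, q₂* = 28.67

Work:
Reaction: q₁ = (185 - 15 - q₂)/2
Reaction: q₂ = (185 - 57 - q₁)/2
Solve simultaneously:
q₁* = (185 - 2×15 + 57)/3 = 70.67
q₂* = (185 - 2×57 + 15)/3 = 28.67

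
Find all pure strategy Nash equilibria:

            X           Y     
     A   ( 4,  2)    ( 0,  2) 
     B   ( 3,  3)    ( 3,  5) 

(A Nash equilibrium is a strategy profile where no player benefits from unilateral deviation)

Nash equilibrium: (A, X), (B, Y)

Work:
Best responses:
  P1 vs X: payoffs [4, 3] → best response A (payoff 4)
  P1 vs Y: payoffs [0, 3] → best response B (payoff 3)
  P2 vs A: payoffs [2, 2] → best response X/Y (payoff 2)
  P2 vs B: payoffs [3, 5] → best response Y (payoff 5)
Mutual best responses: (A,X), (B,Y) → Nash equilibria.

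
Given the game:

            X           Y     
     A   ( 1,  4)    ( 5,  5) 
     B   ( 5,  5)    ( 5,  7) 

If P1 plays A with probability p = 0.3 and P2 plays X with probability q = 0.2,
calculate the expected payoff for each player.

E[P1] = 4.76, E[P2] = 6.06

Work:
E[P1] = p·q·π₁(A,X) + p·(1-q)·π₁(A,Y) + (1-p)·q·π₁(B,X) + (1-p)·(1-q)·π₁(B,Y)
= 0.3·0.2·1 + 0.3·0.8·5 + 0.7·0.2·5 + 0.7·0.8·5
= 4.76

E[P2] = 6.06 (similar calculation)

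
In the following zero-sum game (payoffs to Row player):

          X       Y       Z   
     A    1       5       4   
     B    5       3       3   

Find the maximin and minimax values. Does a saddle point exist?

Maximin = 3, Minimax = 4, Saddle: False

Work:
Row minimums: [1, 3] → maximin = 3
Column maximums: [5, 5, 4] → minimax = 4
No saddle point (maximin ≠ minimax). Mixed strategy needed.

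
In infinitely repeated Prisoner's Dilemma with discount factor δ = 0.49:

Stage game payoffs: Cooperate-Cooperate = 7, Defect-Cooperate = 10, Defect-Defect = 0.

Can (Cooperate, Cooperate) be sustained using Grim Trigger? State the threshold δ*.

δ* = 0.3; since δ = 0.49 ≥ 0.3, cooperation can be sustained

Work:
For Grim Trigger:
Cooperate forever: 7/(1-δ)
Defect then punished: 10 + 0·δ/(1-δ)
Need: 7/(1-δ) ≥ 10 + 0·δ/(1-δ)
Solving: δ ≥ (T-R)/(T-P) = (10-7)/(10-0) = 0.3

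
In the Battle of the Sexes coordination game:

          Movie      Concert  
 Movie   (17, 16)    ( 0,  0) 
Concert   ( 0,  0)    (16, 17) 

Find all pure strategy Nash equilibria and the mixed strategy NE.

Pure NE: (Movie, Movie) and (Concert, Concert); Mixed NE: p = 0.5152, q = 0.4848

Work:
Check pure NE:
(Movie, Movie): (17, 16) - no unilateral deviation beneficial
(Concert, Concert): (16, 17) - no unilateral deviation beneficial
Mixed NE: P1 plays Movie with p = 0.5152, P2 plays Movie with q = 0.4848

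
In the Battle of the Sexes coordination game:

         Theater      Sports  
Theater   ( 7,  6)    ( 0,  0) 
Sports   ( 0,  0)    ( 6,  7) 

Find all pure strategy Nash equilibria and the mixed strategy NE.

Pure NE: (Theater, Theater) and (Sports, Sports); Mixed NE: p = 0.5385, q = 0.4615

Work:
Check pure NE:
(Theater, Theater): (7, 6) - no unilateral deviation beneficial
(Sports, Sports): (6, 7) - no unilateral deviation beneficial
Mixed NE: P1 plays Theater with p = 0.5385, P2 plays Theater with q = 0.4615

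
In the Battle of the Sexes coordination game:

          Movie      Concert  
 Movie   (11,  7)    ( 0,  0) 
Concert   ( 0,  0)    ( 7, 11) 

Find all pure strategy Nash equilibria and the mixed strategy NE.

Pure NE: (Movie, Movie) and (Concert, Concert); Mixed NE: p = 0.6111, q = 0.3889

Work:
Check pure NE:
(Movie, Movie): (11, 7) - no unilateral deviation beneficial
(Concert, Concert): (7, 11) - no unilateral deviation beneficial
Mixed NE: P1 plays Movie with p = 0.6111, P2 plays Movie with q = 0.3889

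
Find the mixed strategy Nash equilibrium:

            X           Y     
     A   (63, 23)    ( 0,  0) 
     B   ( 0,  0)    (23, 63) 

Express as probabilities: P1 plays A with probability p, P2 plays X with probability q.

p = 0.7326, q = 0.2674

Work:
Find probabilities that make opponent indifferent:
P2 chooses q to make P1 indifferent between A and B
P1 chooses p to make P2 indifferent between X and Y
Mixed NE: P1 plays (A: 0.7326, B: 0.2674), P2 plays (X: 0.2674, Y: 0.7326)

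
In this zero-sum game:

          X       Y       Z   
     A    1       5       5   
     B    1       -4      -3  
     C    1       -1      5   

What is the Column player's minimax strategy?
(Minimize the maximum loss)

Column should play X, value = 1

Work:
Column player minimizes Row's maximum payoff:
Column X: max payoff to Row = 1
Column Y: max payoff to Row = 5
Column Z: max payoff to Row = 5
Minimum is 1, achieved by column X.
Minimax strategy: X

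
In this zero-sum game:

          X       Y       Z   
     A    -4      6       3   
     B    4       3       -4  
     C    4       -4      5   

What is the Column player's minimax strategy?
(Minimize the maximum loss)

Column should play X, value = 4

Work:
Column player minimizes Row's maximum payoff:
Column X: max payoff to Row = 4
Column Y: max payoff to Row = 6
Column Z: max payoff to Row = 5
Minimum is 4, achieved by column X.
Minimax strategy: X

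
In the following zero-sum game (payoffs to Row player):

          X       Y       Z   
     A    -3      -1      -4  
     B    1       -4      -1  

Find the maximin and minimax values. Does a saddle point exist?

Maximin = -4, Minimax = -1, Saddle: False

Work:
Row minimums: [-4, -4] → maximin = -4
Column maximums: [1, -1, -1] → minimax = -1
No saddle point (maximin ≠ minimax). Mixed strategy needed.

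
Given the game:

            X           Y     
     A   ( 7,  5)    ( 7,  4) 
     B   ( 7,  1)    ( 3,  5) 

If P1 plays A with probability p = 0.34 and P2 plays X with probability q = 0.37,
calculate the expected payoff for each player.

E[P1] = 5.3368, E[P2] = 3.809

Work:
E[P1] = p·q·π₁(A,X) + p·(1-q)·π₁(A,Y) + (1-p)·q·π₁(B,X) + (1-p)·(1-q)·π₁(B,Y)
= 0.34·0.37·7 + 0.34·0.63·7 + 0.66·0.37·7 + 0.66·0.63·3
= 5.3368

E[P2] = 3.809 (similar calculation)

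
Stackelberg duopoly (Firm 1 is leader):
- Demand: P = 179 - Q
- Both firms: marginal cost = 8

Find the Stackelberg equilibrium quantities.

q₁* (leader) = 85.5, q₂* (follower) = 42.75

Work:
Follower's reaction: q₂ = (a - c - q₁)/2
Leader substitutes: π₁ = q₁·(a - q₁ - (a-c-q₁)/2 - c)
FOC: q₁* = (179 - 8)/2 = 85.50
Then: q₂* = (179 - 8 - 85.5)/2 = 42.75
Leader has first-mover advantage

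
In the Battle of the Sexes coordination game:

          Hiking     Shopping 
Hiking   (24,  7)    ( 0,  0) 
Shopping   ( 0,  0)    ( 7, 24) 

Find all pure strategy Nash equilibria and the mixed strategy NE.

Pure NE: (Hiking, Hiking) and (Shopping, Shopping); Mixed NE: p = 0.7742, q = 0.2258

Work:
Check pure NE:
(Hiking, Hiking): (24, 7) - no unilateral deviation beneficial
(Shopping, Shopping): (7, 24) - no unilateral deviation beneficial
Mixed NE: P1 plays Hiking with p = 0.7742, P2 plays Hiking with q = 0.2258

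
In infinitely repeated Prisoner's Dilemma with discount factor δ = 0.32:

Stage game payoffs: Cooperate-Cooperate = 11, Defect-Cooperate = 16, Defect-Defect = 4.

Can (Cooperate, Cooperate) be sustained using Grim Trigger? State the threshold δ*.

δ* = 0.4167; since δ = 0.32 < 0.4167, cooperation cannot be sustained

Work:
For Grim Trigger:
Cooperate forever: 11/(1-δ)
Defect then punished: 16 + 4·δ/(1-δ)
Need: 11/(1-δ) ≥ 16 + 4·δ/(1-δ)
Solving: δ ≥ (T-R)/(T-P) = (16-11)/(16-4) = 0.4167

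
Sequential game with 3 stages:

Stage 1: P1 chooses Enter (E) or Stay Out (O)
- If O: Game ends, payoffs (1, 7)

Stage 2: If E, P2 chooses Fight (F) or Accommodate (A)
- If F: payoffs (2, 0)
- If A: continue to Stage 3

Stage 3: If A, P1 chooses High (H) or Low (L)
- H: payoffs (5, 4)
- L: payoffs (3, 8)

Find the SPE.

SPE: (E, A, H); Outcome (5, 4)

Work:
Stage 3: P1 chooses H (5 vs 3)
Stage 2: P2: F->0, A->4 (anticipating H). Choose A
Stage 1: P1: O->1, E->5 (anticipating A, H). Choose E
SPE path: E -> A -> H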